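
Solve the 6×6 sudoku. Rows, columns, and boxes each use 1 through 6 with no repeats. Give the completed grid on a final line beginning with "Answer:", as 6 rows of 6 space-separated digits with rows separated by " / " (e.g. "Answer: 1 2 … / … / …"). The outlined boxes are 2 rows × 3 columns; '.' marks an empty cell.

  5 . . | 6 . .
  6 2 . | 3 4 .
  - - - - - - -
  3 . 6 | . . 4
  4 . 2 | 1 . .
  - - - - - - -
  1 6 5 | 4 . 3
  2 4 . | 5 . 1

Step 1. [r4c2∈{5}] r4c2 is down to just 5, so r4c2=5.
Step 2. [r1c5∈{1,2}] across col 5, 1 lands solely at r1c5. So r1c5=1.
Step 3. [r1c2∈{3}] r1c2's peers cover all but 3, so r1c2=3.
Step 4. [r3c5∈{2,5}] across row 3, 5 lands solely at r3c5. So r3c5=5.
Step 5. [r4c5∈{3,6}] row 4 places 3 nowhere but r4c5, so r4c5=3.
Step 6. [r2c3∈{1}] nothing but 1 survives at r2c3. So r2c3=1.
Step 7. [r6c5∈{6}] nothing but 6 survives at r6c5. So r6c5=6.
Step 8. [r5c5∈{2}] nothing but 2 survives at r5c5, so r5c5=2.
Step 9. [r1c6∈{2}] only 2 remains possible at r1c6. So r1c6=2.
Step 10. [r6c3∈{3}] only 3 remains possible at r6c3 ⇒ r6c3=3.
Step 11. [r3c2∈{1}] only 1 remains possible at r3c2 ⇒ r3c2=1.
Step 12. [r1c3∈{4}] nothing but 4 survives at r1c3. So r1c3=4.
Step 13. [r3c4∈{2}] r3c4 has the single candidate 2, so r3c4=2.
Step 14. [r2c6∈{5}] r2c6's peers cover all but 5 ⇒ r2c6=5.
Step 15. [r4c6∈{6}] r4c6 has the single candidate 6, so r4c6=6.

Answer: 5 3 4 6 1 2 / 6 2 1 3 4 5 / 3 1 6 2 5 4 / 4 5 2 1 3 6 / 1 6 5 4 2 3 / 2 4 3 5 6 1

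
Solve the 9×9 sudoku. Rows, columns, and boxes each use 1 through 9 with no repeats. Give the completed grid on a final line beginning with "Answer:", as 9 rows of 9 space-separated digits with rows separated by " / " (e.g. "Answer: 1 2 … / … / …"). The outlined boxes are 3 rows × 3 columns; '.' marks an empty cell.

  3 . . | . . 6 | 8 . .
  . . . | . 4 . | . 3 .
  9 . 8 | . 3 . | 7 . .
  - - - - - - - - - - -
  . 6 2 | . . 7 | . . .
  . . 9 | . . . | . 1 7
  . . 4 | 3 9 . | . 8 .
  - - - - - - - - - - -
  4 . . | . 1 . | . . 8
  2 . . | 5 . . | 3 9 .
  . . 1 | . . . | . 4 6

Step 1. [r2c7∈{1,2,5,6,9}] r2c7 is the only open cell in col 7 admitting 1, so r2c7=1.
Step 2. [r4c8∈{5}] r4c8 has the single candidate 5, so r4c8=5.
Step 3. [r1c8∈{2}] nothing but 2 survives at r1c8. So r1c8=2.
Step 4. [r4c5∈{8}] only 8 remains possible at r4c5. So r4c5=8.
Step 5. [r7c3∈{3,5,6,7}] in col 3, 3 fits only at r7c3 ⇒ r7c3=3.
Step 6. [r7c4∈{2,6,7,9}] 6 has one home in row 7: r7c4, so r7c4=6.
Step 7. [r8c5∈{7}] r8c5 is down to just 7. So r8c5=7.
Step 8. [r1c5∈{5}] r1c5 has the single candidate 5. So r1c5=5.
Step 9. [r2c3∈{5,6,7}] col 3 places 5 nowhere but r2c3. So r2c3=5.
Step 10. [r9c5∈{2}] r9c5's peers cover all but 2, so r9c5=2.
Step 11. [r8c2∈{8}] nothing but 8 survives at r8c2 ⇒ r8c2=8.
Step 12. [r2c9∈{9}] r2c9 has the single candidate 9 ⇒ r2c9=9.
Step 13. [r1c3∈{7}] r1c3 has the single candidate 7 ⇒ r1c3=7.
Step 14. [r4c1∈{1}] only 1 remains possible at r4c1 ⇒ r4c1=1.
Step 15. [r4c4∈{4}] nothing but 4 survives at r4c4. So r4c4=4.
Step 16. [r5c4∈{2}] r5c4 has the single candidate 2. So r5c4=2.
Step 17. [r5c6∈{5}] r5c6 has the single candidate 5, so r5c6=5.
Step 18. [r3c4∈{1}] r3c4 has the single candidate 1, so r3c4=1.
Step 19. [r9c7∈{5}] r9c7 is down to just 5. So r9c7=5.
Step 20. [r9c1∈{7}] only 7 remains possible at r9c1, so r9c1=7.
Step 21. [r9c2∈{9}] r9c2 has the single candidate 9. So r9c2=9.
Step 22. [r2c2∈{2}] r2c2 has the single candidate 2, so r2c2=2.
Step 23. [r2c6∈{8}] nothing but 8 survives at r2c6, so r2c6=8.
Step 24. [r1c9∈{4}] nothing but 4 survives at r1c9. So r1c9=4.
Step 25. [r6c7∈{2,6}] 6 has one home in row 6: r6c7, so r6c7=6.
Step 26. [r7c2∈{5}] r7c2's peers cover all but 5 ⇒ r7c2=5.
Step 27. [r2c4∈{7}] nothing but 7 survives at r2c4. So r2c4=7.
Step 28. [r8c9∈{1}] r8c9 has the single candidate 1, so r8c9=1.
Step 29. [r8c6∈{4}] nothing but 4 survives at r8c6. So r8c6=4.
Step 30. [r6c2∈{7}] nothing but 7 survives at r6c2, so r6c2=7.
Step 31. [r7c7∈{2}] r7c7's peers cover all but 2 ⇒ r7c7=2.
Step 32. [r5c1∈{8}] nothing but 8 survives at r5c1. So r5c1=8.
Step 33. [r3c8∈{6}] r3c8's peers cover all but 6 ⇒ r3c8=6.
Step 34. [r8c3∈{6}] r8c3 is down to just 6. So r8c3=6.
Step 35. [r4c7∈{9}] r4c7's peers cover all but 9. So r4c7=9.
Step 36. [r3c9∈{5}] r3c9 has the single candidate 5, so r3c9=5.
Step 37. [r2c1∈{6}] r2c1's peers cover all but 6, so r2c1=6.
Step 38. [r1c2∈{1}] nothing but 1 survives at r1c2 ⇒ r1c2=1.
Step 39. [r5c7∈{4}] r5c7's peers cover all but 4. So r5c7=4.
Step 40. [r3c6∈{2}] r3c6's peers cover all but 2 ⇒ r3c6=2.
Step 41. [r5c5∈{6}] r5c5 has the single candidate 6, so r5c5=6.
Step 42. [r4c9∈{3}] nothing but 3 survives at r4c9, so r4c9=3.
Step 43. [r1c4∈{9}] r1c4 has the single candidate 9 ⇒ r1c4=9.
Step 44. [r6c9∈{2}] r6c9's peers cover all but 2. So r6c9=2.
Step 45. [r9c4∈{8}] r9c4 has the single candidate 8, so r9c4=8.
Step 46. [r7c8∈{7}] only 7 remains possible at r7c8, so r7c8=7.
Step 47. [r5c2∈{3}] only 3 remains possible at r5c2, so r5c2=3.
Step 48. [r9c6∈{3}] r9c6 has the single candidate 3, so r9c6=3.
Step 49. [r3c2∈{4}] r3c2's peers cover all but 4. So r3c2=4.
Step 50. [r6c6∈{1}] r6c6 is down to just 1. So r6c6=1.
Step 51. [r7c6∈{9}] r7c6 is down to just 9, so r7c6=9.
Step 52. [r6c1∈{5}] r6c1's peers cover all but 5, so r6c1=5.

Answer: 3 1 7 9 5 6 8 2 4 / 6 2 5 7 4 8 1 3 9 / 9 4 8 1 3 2 7 6 5 / 1 6 2 4 8 7 9 5 3 / 8 3 9 2 6 5 4 1 7 / 5 7 4 3 9 1 6 8 2 / 4 5 3 6 1 9 2 7 8 / 2 8 6 5 7 4 3 9 1 / 7 9 1 8 2 3 5 4 6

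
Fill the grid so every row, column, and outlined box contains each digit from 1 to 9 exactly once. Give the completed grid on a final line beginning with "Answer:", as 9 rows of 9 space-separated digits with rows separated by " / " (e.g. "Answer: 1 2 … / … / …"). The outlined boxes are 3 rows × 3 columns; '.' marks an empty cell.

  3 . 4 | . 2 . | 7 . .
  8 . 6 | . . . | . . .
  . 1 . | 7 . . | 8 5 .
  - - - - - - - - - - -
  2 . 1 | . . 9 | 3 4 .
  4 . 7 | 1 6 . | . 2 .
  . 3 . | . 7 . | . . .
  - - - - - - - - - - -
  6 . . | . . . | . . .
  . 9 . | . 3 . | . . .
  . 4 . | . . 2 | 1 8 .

Step 1. [r2c4∈{3,4,5,9}] in col 4, 3 fits only at r2c4, so r2c4=3.
Step 2. [r3c9∈{2,3,4,6,9}] in row 3, 3 fits only at r3c9. So r3c9=3.
Step 3. [r4c9∈{5,6,7,8}] across row 4, 7 lands solely at r4c9, so r4c9=7.
Step 4. [r1c2∈{5}] nothing but 5 survives at r1c2, so r1c2=5.
Step 5. [r5c2∈{8}] nothing but 8 survives at r5c2, so r5c2=8.
Step 6. [r6c9∈{1,5,6,8,9}] r6c9 is the only open cell in col 9 admitting 8 ⇒ r6c9=8.
Step 7. [r6c8∈{1,6,9}] r6c8 is the only open cell in row 6 admitting 1, so r6c8=1.
Step 8. [r2c8∈{9}] r2c8 has the single candidate 9 ⇒ r2c8=9.
Step 9. [r1c4∈{6,8,9}] row 1 places 9 nowhere but r1c4. So r1c4=9.
Step 10. [r1c6∈{1,6,8}] across row 1, 8 lands solely at r1c6 ⇒ r1c6=8.
Step 11. [r3c3∈{2,9}] r3c3 is the only open cell in row 3 admitting 2 ⇒ r3c3=2.
Step 12. [r3c5∈{4}] only 4 remains possible at r3c5. So r3c5=4.
Step 13. [r8c1∈{1,5,7}] col 1 places 1 nowhere but r8c1, so r8c1=1.
Step 14. [r6c3∈{5,9}] across col 3, 9 lands solely at r6c3 ⇒ r6c3=9.
Step 15. [r6c1∈{5}] nothing but 5 survives at r6c1, so r6c1=5.
Step 16. [r6c6∈{4}] r6c6 has the single candidate 4, so r6c6=4.
Step 17. [r7c2∈{2,7}] in col 2, 2 fits only at r7c2 ⇒ r7c2=2.
Step 18. [r7c8∈{3,7}] across col 8, 3 lands solely at r7c8, so r7c8=3.
Step 19. [r7c6∈{1,5,7}] in row 7, 7 fits only at r7c6 ⇒ r7c6=7.
Step 20. [r7c5∈{1,5,8,9}] row 7 places 1 nowhere but r7c5, so r7c5=1.
Step 21. [r2c5∈{5}] only 5 remains possible at r2c5, so r2c5=5.
Step 22. [r4c4∈{5,8}] 5 has one home in row 4: r4c4. So r4c4=5.
Step 23. [r8c6∈{5,6}] 5 has one home in col 6: r8c6 ⇒ r8c6=5.
Step 24. [r1c9∈{1,6}] row 1 places 1 nowhere but r1c9 ⇒ r1c9=1.
Step 25. [r9c4∈{6}] nothing but 6 survives at r9c4, so r9c4=6.
Step 26. [r8c9∈{2,4,6}] col 9 places 6 nowhere but r8c9, so r8c9=6.
Step 27. [r2c9∈{2,4}] across col 9, 2 lands solely at r2c9, so r2c9=2.
Step 28. [r7c9∈{4,5,9}] r7c9 is the only open cell in col 9 admitting 4. So r7c9=4.
Step 29. [r7c7∈{5,9}] 9 has one home in row 7: r7c7, so r7c7=9.
Step 30. [r8c3∈{8}] r8c3 has the single candidate 8, so r8c3=8.
Step 31. [r9c9∈{5}] nothing but 5 survives at r9c9, so r9c9=5.
Step 32. [r7c3∈{5}] only 5 remains possible at r7c3 ⇒ r7c3=5.
Step 33. [r8c7∈{2}] only 2 remains possible at r8c7, so r8c7=2.
Step 34. [r5c7∈{5}] nothing but 5 survives at r5c7 ⇒ r5c7=5.
Step 35. [r2c6∈{1}] only 1 remains possible at r2c6. So r2c6=1.
Step 36. [r2c7∈{4}] r2c7 has the single candidate 4 ⇒ r2c7=4.
Step 37. [r4c5∈{8}] r4c5's peers cover all but 8. So r4c5=8.
Step 38. [r5c9∈{9}] r5c9's peers cover all but 9 ⇒ r5c9=9.
Step 39. [r4c2∈{6}] r4c2's peers cover all but 6, so r4c2=6.
Step 40. [r9c3∈{3}] only 3 remains possible at r9c3, so r9c3=3.
Step 41. [r9c1∈{7}] only 7 remains possible at r9c1 ⇒ r9c1=7.
Step 42. [r7c4∈{8}] only 8 remains possible at r7c4. So r7c4=8.
Step 43. [r8c8∈{7}] r8c8 has the single candidate 7. So r8c8=7.
Step 44. [r6c7∈{6}] r6c7 has the single candidate 6 ⇒ r6c7=6.
Step 45. [r9c5∈{9}] only 9 remains possible at r9c5. So r9c5=9.
Step 46. [r3c1∈{9}] only 9 remains possible at r3c1. So r3c1=9.
Step 47. [r5c6∈{3}] nothing but 3 survives at r5c6, so r5c6=3.
Step 48. [r6c4∈{2}] only 2 remains possible at r6c4, so r6c4=2.
Step 49. [r2c2∈{7}] r2c2 has the single candidate 7 ⇒ r2c2=7.
Step 50. [r8c4∈{4}] r8c4 is down to just 4, so r8c4=4.
Step 51. [r1c8∈{6}] r1c8 is down to just 6 ⇒ r1c8=6.
Step 52. [r3c6∈{6}] r3c6 has the single candidate 6. So r3c6=6.

Answer: 3 5 4 9 2 8 7 6 1 / 8 7 6 3 5 1 4 9 2 / 9 1 2 7 4 6 8 5 3 / 2 6 1 5 8 9 3 4 7 / 4 8 7 1 6 3 5 2 9 / 5 3 9 2 7 4 6 1 8 / 6 2 5 8 1 7 9 3 4 / 1 9 8 4 3 5 2 7 6 / 7 4 3 6 9 2 1 8 5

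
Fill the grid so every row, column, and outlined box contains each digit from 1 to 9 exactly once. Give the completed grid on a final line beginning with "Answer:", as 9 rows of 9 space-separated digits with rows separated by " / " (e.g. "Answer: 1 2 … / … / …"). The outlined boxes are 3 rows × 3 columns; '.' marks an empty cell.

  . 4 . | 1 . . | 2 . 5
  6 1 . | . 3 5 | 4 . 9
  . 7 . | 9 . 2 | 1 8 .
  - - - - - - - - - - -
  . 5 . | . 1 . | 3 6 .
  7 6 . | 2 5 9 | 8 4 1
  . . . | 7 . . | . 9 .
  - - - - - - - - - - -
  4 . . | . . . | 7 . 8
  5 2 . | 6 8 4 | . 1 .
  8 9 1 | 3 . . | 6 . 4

Step 1. [r5c3∈{3}] r5c3's peers cover all but 3 ⇒ r5c3=3.
Step 2. [r4c6∈{8}] r4c6 is down to just 8 ⇒ r4c6=8.
Step 3. [r1c3∈{8,9}] 8 has one home in row 1: r1c3, so r1c3=8.
Step 4. [r6c9∈{2}] nothing but 2 survives at r6c9, so r6c9=2.
Step 5. [r4c3∈{2,4,9}] across col 3, 9 lands solely at r4c3. So r4c3=9.
Step 6. [r3c5∈{4,6}] r3c5 is the only open cell in row 3 admitting 4, so r3c5=4.
Step 7. [r3c1∈{3}] only 3 remains possible at r3c1, so r3c1=3.
Step 8. [r6c5∈{6}] r6c5 is down to just 6. So r6c5=6.
Step 9. [r1c5∈{7}] r1c5 has the single candidate 7, so r1c5=7.
Step 10. [r9c5∈{2}] nothing but 2 survives at r9c5, so r9c5=2.
Step 11. [r7c8∈{2,3,5}] row 7 places 2 nowhere but r7c8, so r7c8=2.
Step 12. [r6c6∈{3}] nothing but 3 survives at r6c6 ⇒ r6c6=3.
Step 13. [r1c6∈{6}] nothing but 6 survives at r1c6, so r1c6=6.
Step 14. [r7c6∈{1}] nothing but 1 survives at r7c6 ⇒ r7c6=1.
Step 15. [r1c1∈{9}] r1c1 has the single candidate 9 ⇒ r1c1=9.
Step 16. [r9c8∈{5}] nothing but 5 survives at r9c8. So r9c8=5.
Step 17. [r1c8∈{3}] r1c8 is down to just 3 ⇒ r1c8=3.
Step 18. [r6c1∈{1}] r6c1's peers cover all but 1, so r6c1=1.
Step 19. [r3c3∈{5}] only 5 remains possible at r3c3. So r3c3=5.
Step 20. [r2c3∈{2}] only 2 remains possible at r2c3, so r2c3=2.
Step 21. [r8c3∈{7}] only 7 remains possible at r8c3 ⇒ r8c3=7.
Step 22. [r9c6∈{7}] nothing but 7 survives at r9c6. So r9c6=7.
Step 23. [r6c2∈{8}] r6c2 has the single candidate 8, so r6c2=8.
Step 24. [r2c8∈{7}] only 7 remains possible at r2c8. So r2c8=7.
Step 25. [r6c3∈{4}] only 4 remains possible at r6c3. So r6c3=4.
Step 26. [r8c9∈{3}] r8c9's peers cover all but 3, so r8c9=3.
Step 27. [r2c4∈{8}] nothing but 8 survives at r2c4. So r2c4=8.
Step 28. [r7c4∈{5}] only 5 remains possible at r7c4. So r7c4=5.
Step 29. [r3c9∈{6}] r3c9 is down to just 6. So r3c9=6.
Step 30. [r7c5∈{9}] r7c5 is down to just 9, so r7c5=9.
Step 31. [r6c7∈{5}] nothing but 5 survives at r6c7 ⇒ r6c7=5.
Step 32. [r4c9∈{7}] r4c9 has the single candidate 7, so r4c9=7.
Step 33. [r4c4∈{4}] nothing but 4 survives at r4c4. So r4c4=4.
Step 34. [r7c2∈{3}] r7c2 is down to just 3, so r7c2=3.
Step 35. [r4c1∈{2}] r4c1's peers cover all but 2, so r4c1=2.
Step 36. [r8c7∈{9}] r8c7 has the single candidate 9 ⇒ r8c7=9.
Step 37. [r7c3∈{6}] r7c3's peers cover all but 6. So r7c3=6.

Answer: 9 4 8 1 7 6 2 3 5 / 6 1 2 8 3 5 4 7 9 / 3 7 5 9 4 2 1 8 6 / 2 5 9 4 1 8 3 6 7 / 7 6 3 2 5 9 8 4 1 / 1 8 4 7 6 3 5 9 2 / 4 3 6 5 9 1 7 2 8 / 5 2 7 6 8 4 9 1 3 / 8 9 1 3 2 7 6 5 4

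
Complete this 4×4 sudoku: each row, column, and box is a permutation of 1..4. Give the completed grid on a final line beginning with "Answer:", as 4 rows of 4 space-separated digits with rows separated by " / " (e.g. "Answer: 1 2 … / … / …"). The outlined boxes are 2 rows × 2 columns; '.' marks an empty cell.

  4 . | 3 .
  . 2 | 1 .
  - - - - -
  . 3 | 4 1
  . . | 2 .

Step 1. [r4c1∈{1}] nothing but 1 survives at r4c1. So r4c1=1.
Step 2. [r4c4∈{3}] r4c4's peers cover all but 3. So r4c4=3.
Step 3. [r1c2∈{1}] nothing but 1 survives at r1c2. So r1c2=1.
Step 4. [r4c2∈{4}] r4c2 is down to just 4. So r4c2=4.
Step 5. [r1c4∈{2}] nothing but 2 survives at r1c4 ⇒ r1c4=2.
Step 6. [r2c4∈{4}] nothing but 4 survives at r2c4. So r2c4=4.
Step 7. [r3c1∈{2}] nothing but 2 survives at r3c1, so r3c1=2.
Step 8. [r2c1∈{3}] only 3 remains possible at r2c1. So r2c1=3.

Answer: 4 1 3 2 / 3 2 1 4 / 2 3 4 1 / 1 4 2 3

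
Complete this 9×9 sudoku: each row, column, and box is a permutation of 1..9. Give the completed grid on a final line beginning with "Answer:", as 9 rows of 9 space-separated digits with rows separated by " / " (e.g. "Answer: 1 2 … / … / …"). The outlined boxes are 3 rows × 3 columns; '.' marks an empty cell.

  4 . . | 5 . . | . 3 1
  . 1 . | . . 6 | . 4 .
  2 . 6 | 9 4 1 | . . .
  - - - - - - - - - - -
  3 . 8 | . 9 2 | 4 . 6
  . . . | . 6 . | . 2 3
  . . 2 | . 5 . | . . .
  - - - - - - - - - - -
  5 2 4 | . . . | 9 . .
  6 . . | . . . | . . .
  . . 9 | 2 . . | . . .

Step 1. [r1c3∈{7}] only 7 remains possible at r1c3, so r1c3=7.
Step 2. [r1c6∈{8}] r1c6 is down to just 8. So r1c6=8.
Step 3. [r6c8∈{1,7,8,9}] in col 8, 9 fits only at r6c8, so r6c8=9.
Step 4. [r3c2∈{3,5,8}] across row 3, 3 lands solely at r3c2, so r3c2=3.
Step 5. [r8c3∈{1,3}] col 3 places 3 nowhere but r8c3. So r8c3=3.
Step 6. [r9c7∈{1,3,5,6,7,8}] in col 7, 3 fits only at r9c7, so r9c7=3.
Step 7. [r9c1∈{1,7,8}] 1 has one home in box 7: r9c1, so r9c1=1.
Step 8. [r6c1∈{7}] only 7 remains possible at r6c1. So r6c1=7.
Step 9. [r6c9∈{8}] r6c9's peers cover all but 8 ⇒ r6c9=8.
Step 10. [r7c9∈{7}] r7c9 is down to just 7 ⇒ r7c9=7.
Step 11. [r3c9∈{5}] nothing but 5 survives at r3c9. So r3c9=5.
Step 12. [r5c4∈{1,4,7,8}] across row 5, 8 lands solely at r5c4. So r5c4=8.
Step 13. [r6c7∈{1}] r6c7's peers cover all but 1, so r6c7=1.
Step 14. [r4c2∈{5}] r4c2 has the single candidate 5. So r4c2=5.
Step 15. [r4c8∈{7}] r4c8 is down to just 7. So r4c8=7.
Step 16. [r3c8∈{8}] r3c8 has the single candidate 8. So r3c8=8.
Step 17. [r7c5∈{1,3,8}] row 7 places 8 nowhere but r7c5. So r7c5=8.
Step 18. [r9c5∈{7}] only 7 remains possible at r9c5. So r9c5=7.
Step 19. [r8c5∈{1}] only 1 remains possible at r8c5 ⇒ r8c5=1.
Step 20. [r8c4∈{4}] only 4 remains possible at r8c4 ⇒ r8c4=4.
Step 21. [r8c8∈{5}] r8c8's peers cover all but 5, so r8c8=5.
Step 22. [r6c4∈{3}] r6c4 has the single candidate 3 ⇒ r6c4=3.
Step 23. [r2c9∈{2,9}] in col 9, 9 fits only at r2c9 ⇒ r2c9=9.
Step 24. [r6c6∈{4}] r6c6 has the single candidate 4 ⇒ r6c6=4.
Step 25. [r8c7∈{2,8}] across col 7, 8 lands solely at r8c7. So r8c7=8.
Step 26. [r1c5∈{2}] r1c5 is down to just 2. So r1c5=2.
Step 27. [r7c4∈{6}] r7c4 has the single candidate 6 ⇒ r7c4=6.
Step 28. [r3c7∈{7}] r3c7's peers cover all but 7 ⇒ r3c7=7.
Step 29. [r5c2∈{4,9}] 4 has one home in row 5: r5c2 ⇒ r5c2=4.
Step 30. [r9c6∈{5}] r9c6's peers cover all but 5, so r9c6=5.
Step 31. [r9c2∈{8}] nothing but 8 survives at r9c2. So r9c2=8.
Step 32. [r7c8∈{1}] r7c8 has the single candidate 1 ⇒ r7c8=1.
Step 33. [r9c8∈{6}] r9c8 is down to just 6 ⇒ r9c8=6.
Step 34. [r6c2∈{6}] r6c2's peers cover all but 6 ⇒ r6c2=6.
Step 35. [r5c6∈{7}] nothing but 7 survives at r5c6 ⇒ r5c6=7.
Step 36. [r5c7∈{5}] r5c7 has the single candidate 5. So r5c7=5.
Step 37. [r8c9∈{2}] r8c9's peers cover all but 2. So r8c9=2.
Step 38. [r2c1∈{8}] nothing but 8 survives at r2c1 ⇒ r2c1=8.
Step 39. [r1c7∈{6}] r1c7's peers cover all but 6, so r1c7=6.
Step 40. [r7c6∈{3}] nothing but 3 survives at r7c6, so r7c6=3.
Step 41. [r5c1∈{9}] only 9 remains possible at r5c1 ⇒ r5c1=9.
Step 42. [r4c4∈{1}] nothing but 1 survives at r4c4 ⇒ r4c4=1.
Step 43. [r2c4∈{7}] r2c4 is down to just 7 ⇒ r2c4=7.
Step 44. [r9c9∈{4}] only 4 remains possible at r9c9. So r9c9=4.
Step 45. [r5c3∈{1}] r5c3's peers cover all but 1, so r5c3=1.
Step 46. [r2c5∈{3}] r2c5 has the single candidate 3 ⇒ r2c5=3.
Step 47. [r8c2∈{7}] only 7 remains possible at r8c2, so r8c2=7.
Step 48. [r2c3∈{5}] r2c3's peers cover all but 5. So r2c3=5.
Step 49. [r2c7∈{2}] r2c7's peers cover all but 2, so r2c7=2.
Step 50. [r8c6∈{9}] r8c6 is down to just 9. So r8c6=9.
Step 51. [r1c2∈{9}] r1c2's peers cover all but 9 ⇒ r1c2=9.

Answer: 4 9 7 5 2 8 6 3 1 / 8 1 5 7 3 6 2 4 9 / 2 3 6 9 4 1 7 8 5 / 3 5 8 1 9 2 4 7 6 / 9 4 1 8 6 7 5 2 3 / 7 6 2 3 5 4 1 9 8 / 5 2 4 6 8 3 9 1 7 / 6 7 3 4 1 9 8 5 2 / 1 8 9 2 7 5 3 6 4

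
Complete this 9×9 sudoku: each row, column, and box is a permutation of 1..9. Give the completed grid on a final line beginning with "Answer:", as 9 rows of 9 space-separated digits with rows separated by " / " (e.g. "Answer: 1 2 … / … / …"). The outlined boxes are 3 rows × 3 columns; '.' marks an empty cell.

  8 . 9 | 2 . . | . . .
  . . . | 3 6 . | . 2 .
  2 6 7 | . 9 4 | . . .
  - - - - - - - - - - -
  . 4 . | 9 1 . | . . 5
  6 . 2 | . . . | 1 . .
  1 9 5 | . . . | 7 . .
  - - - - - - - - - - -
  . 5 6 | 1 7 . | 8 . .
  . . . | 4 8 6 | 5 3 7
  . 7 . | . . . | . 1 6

Step 1. [r2c6∈{1,5,7,8}] row 2 places 7 nowhere but r2c6 ⇒ r2c6=7.
Step 2. [r2c9∈{1,4,8,9}] in row 2, 8 fits only at r2c9. So r2c9=8.
Step 3. [r1c5∈{5}] r1c5's peers cover all but 5 ⇒ r1c5=5.
Step 4. [r5c2∈{3,8}] 8 has one home in col 2: r5c2. So r5c2=8.
Step 5. [r3c7∈{3}] only 3 remains possible at r3c7 ⇒ r3c7=3.
Step 6. [r2c2∈{1}] r2c2's peers cover all but 1 ⇒ r2c2=1.
Step 7. [r2c3∈{4}] r2c3 is down to just 4. So r2c3=4.
Step 8. [r4c3∈{3}] nothing but 3 survives at r4c3 ⇒ r4c3=3.
Step 9. [r8c1∈{9}] nothing but 9 survives at r8c1 ⇒ r8c1=9.
Step 10. [r1c8∈{4,6,7}] row 1 places 7 nowhere but r1c8, so r1c8=7.
Step 11. [r6c4∈{6,8}] r6c4 is the only open cell in col 4 admitting 6, so r6c4=6.
Step 12. [r1c7∈{4,6}] r1c7 is the only open cell in row 1 admitting 6 ⇒ r1c7=6.
Step 13. [r9c7∈{2,4,9}] col 7 places 4 nowhere but r9c7. So r9c7=4.
Step 14. [r9c6∈{2,3,5,9}] row 9 places 9 nowhere but r9c6 ⇒ r9c6=9.
Step 15. [r1c9∈{1,4}] in row 1, 4 fits only at r1c9 ⇒ r1c9=4.
Step 16. [r9c5∈{2,3}] across row 9, 2 lands solely at r9c5. So r9c5=2.
Step 17. [r7c6∈{3}] nothing but 3 survives at r7c6, so r7c6=3.
Step 18. [r7c9∈{2,9}] across row 7, 2 lands solely at r7c9. So r7c9=2.
Step 19. [r5c9∈{3,9}] col 9 places 9 nowhere but r5c9 ⇒ r5c9=9.
Step 20. [r6c6∈{2,8}] across row 6, 2 lands solely at r6c6, so r6c6=2.
Step 21. [r5c8∈{4}] r5c8 is down to just 4, so r5c8=4.
Step 22. [r6c9∈{3}] r6c9 is down to just 3. So r6c9=3.
Step 23. [r9c4∈{5}] r9c4 is down to just 5, so r9c4=5.
Step 24. [r4c6∈{8}] nothing but 8 survives at r4c6, so r4c6=8.
Step 25. [r3c9∈{1}] r3c9 is down to just 1 ⇒ r3c9=1.
Step 26. [r2c7∈{9}] r2c7's peers cover all but 9, so r2c7=9.
Step 27. [r8c2∈{2}] r8c2's peers cover all but 2. So r8c2=2.
Step 28. [r5c5∈{3}] only 3 remains possible at r5c5 ⇒ r5c5=3.
Step 29. [r4c7∈{2}] r4c7 is down to just 2, so r4c7=2.
Step 30. [r6c5∈{4}] r6c5's peers cover all but 4. So r6c5=4.
Step 31. [r2c1∈{5}] r2c1 is down to just 5. So r2c1=5.
Step 32. [r5c4∈{7}] r5c4 has the single candidate 7 ⇒ r5c4=7.
Step 33. [r1c2∈{3}] r1c2 has the single candidate 3. So r1c2=3.
Step 34. [r3c8∈{5}] r3c8 has the single candidate 5. So r3c8=5.
Step 35. [r9c1∈{3}] nothing but 3 survives at r9c1. So r9c1=3.
Step 36. [r4c8∈{6}] r4c8's peers cover all but 6. So r4c8=6.
Step 37. [r1c6∈{1}] only 1 remains possible at r1c6 ⇒ r1c6=1.
Step 38. [r9c3∈{8}] nothing but 8 survives at r9c3. So r9c3=8.
Step 39. [r4c1∈{7}] only 7 remains possible at r4c1 ⇒ r4c1=7.
Step 40. [r8c3∈{1}] r8c3's peers cover all but 1, so r8c3=1.
Step 41. [r3c4∈{8}] only 8 remains possible at r3c4 ⇒ r3c4=8.
Step 42. [r7c8∈{9}] r7c8 is down to just 9. So r7c8=9.
Step 43. [r7c1∈{4}] r7c1 has the single candidate 4, so r7c1=4.
Step 44. [r6c8∈{8}] only 8 remains possible at r6c8 ⇒ r6c8=8.
Step 45. [r5c6∈{5}] only 5 remains possible at r5c6 ⇒ r5c6=5.

Answer: 8 3 9 2 5 1 6 7 4 / 5 1 4 3 6 7 9 2 8 / 2 6 7 8 9 4 3 5 1 / 7 4 3 9 1 8 2 6 5 / 6 8 2 7 3 5 1 4 9 / 1 9 5 6 4 2 7 8 3 / 4 5 6 1 7 3 8 9 2 / 9 2 1 4 8 6 5 3 7 / 3 7 8 5 2 9 4 1 6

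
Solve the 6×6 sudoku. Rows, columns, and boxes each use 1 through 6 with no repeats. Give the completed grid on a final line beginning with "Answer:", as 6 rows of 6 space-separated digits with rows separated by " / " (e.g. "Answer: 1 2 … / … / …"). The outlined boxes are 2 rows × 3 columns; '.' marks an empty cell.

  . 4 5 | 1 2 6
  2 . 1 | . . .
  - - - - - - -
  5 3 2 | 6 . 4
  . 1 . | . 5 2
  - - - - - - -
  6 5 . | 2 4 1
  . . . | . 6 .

Step 1. [r2c4∈{3,4,5}] across row 2, 4 lands solely at r2c4 ⇒ r2c4=4.
Step 2. [r5c3∈{3}] r5c3 is down to just 3. So r5c3=3.
Step 3. [r6c4∈{3,5}] 5 has one home in col 4: r6c4, so r6c4=5.
Step 4. [r6c3∈{4}] nothing but 4 survives at r6c3, so r6c3=4.
Step 5. [r6c6∈{3}] nothing but 3 survives at r6c6. So r6c6=3.
Step 6. [r6c2∈{2}] only 2 remains possible at r6c2, so r6c2=2.
Step 7. [r2c2∈{6}] nothing but 6 survives at r2c2 ⇒ r2c2=6.
Step 8. [r6c1∈{1}] r6c1's peers cover all but 1. So r6c1=1.
Step 9. [r2c5∈{3}] r2c5 has the single candidate 3. So r2c5=3.
Step 10. [r4c4∈{3}] r4c4's peers cover all but 3, so r4c4=3.
Step 11. [r4c3∈{6}] r4c3 has the single candidate 6 ⇒ r4c3=6.
Step 12. [r4c1∈{4}] r4c1 is down to just 4, so r4c1=4.
Step 13. [r2c6∈{5}] r2c6's peers cover all but 5 ⇒ r2c6=5.
Step 14. [r1c1∈{3}] r1c1 has the single candidate 3 ⇒ r1c1=3.
Step 15. [r3c5∈{1}] r3c5's peers cover all but 1. So r3c5=1.

Answer: 3 4 5 1 2 6 / 2 6 1 4 3 5 / 5 3 2 6 1 4 / 4 1 6 3 5 2 / 6 5 3 2 4 1 / 1 2 4 5 6 3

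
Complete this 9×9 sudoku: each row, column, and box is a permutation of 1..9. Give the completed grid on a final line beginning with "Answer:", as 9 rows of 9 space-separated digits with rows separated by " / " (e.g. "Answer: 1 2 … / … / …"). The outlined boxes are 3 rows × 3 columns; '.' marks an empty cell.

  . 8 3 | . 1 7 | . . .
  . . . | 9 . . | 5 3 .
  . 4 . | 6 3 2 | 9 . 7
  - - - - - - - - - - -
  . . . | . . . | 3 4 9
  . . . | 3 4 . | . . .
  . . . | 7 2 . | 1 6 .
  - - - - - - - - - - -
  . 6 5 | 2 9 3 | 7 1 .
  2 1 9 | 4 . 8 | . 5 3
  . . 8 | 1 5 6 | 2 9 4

Step 1. [r3c1∈{1,5}] 5 has one home in row 3: r3c1, so r3c1=5.
Step 2. [r5c8∈{2,7,8}] 7 has one home in col 8: r5c8 ⇒ r5c8=7.
Step 3. [r5c9∈{2,5,8}] box 6 places 2 nowhere but r5c9, so r5c9=2.
Step 4. [r2c9∈{1,6,8}] col 9 places 1 nowhere but r2c9 ⇒ r2c9=1.
Step 5. [r4c4∈{5,8}] across col 4, 8 lands solely at r4c4, so r4c4=8.
Step 6. [r6c9∈{5,8}] in col 9, 5 fits only at r6c9, so r6c9=5.
Step 7. [r6c1∈{3,4,8,9}] r6c1 is the only open cell in row 6 admitting 8. So r6c1=8.
Step 8. [r4c5∈{6}] only 6 remains possible at r4c5 ⇒ r4c5=6.
Step 9. [r9c1∈{3,7}] across col 1, 3 lands solely at r9c1. So r9c1=3.
Step 10. [r6c6∈{9}] r6c6 has the single candidate 9. So r6c6=9.
Step 11. [r9c2∈{7}] r9c2's peers cover all but 7 ⇒ r9c2=7.
Step 12. [r2c2∈{2}] r2c2 has the single candidate 2, so r2c2=2.
Step 13. [r4c3∈{1,2,7}] in row 4, 2 fits only at r4c3 ⇒ r4c3=2.
Step 14. [r4c1∈{1,7}] in row 4, 7 fits only at r4c1 ⇒ r4c1=7.
Step 15. [r5c1∈{1,6,9}] col 1 places 1 nowhere but r5c1 ⇒ r5c1=1.
Step 16. [r5c6∈{5}] nothing but 5 survives at r5c6 ⇒ r5c6=5.
Step 17. [r1c9∈{6}] nothing but 6 survives at r1c9 ⇒ r1c9=6.
Step 18. [r2c1∈{6}] r2c1 is down to just 6, so r2c1=6.
Step 19. [r2c5∈{8}] r2c5 is down to just 8. So r2c5=8.
Step 20. [r8c5∈{7}] r8c5 has the single candidate 7. So r8c5=7.
Step 21. [r7c9∈{8}] nothing but 8 survives at r7c9 ⇒ r7c9=8.
Step 22. [r1c1∈{9}] nothing but 9 survives at r1c1, so r1c1=9.
Step 23. [r1c8∈{2}] only 2 remains possible at r1c8, so r1c8=2.
Step 24. [r2c6∈{4}] nothing but 4 survives at r2c6. So r2c6=4.
Step 25. [r3c3∈{1}] only 1 remains possible at r3c3 ⇒ r3c3=1.
Step 26. [r7c1∈{4}] nothing but 4 survives at r7c1. So r7c1=4.
Step 27. [r6c3∈{4}] nothing but 4 survives at r6c3, so r6c3=4.
Step 28. [r3c8∈{8}] r3c8 is down to just 8. So r3c8=8.
Step 29. [r2c3∈{7}] r2c3's peers cover all but 7, so r2c3=7.
Step 30. [r6c2∈{3}] r6c2 is down to just 3 ⇒ r6c2=3.
Step 31. [r8c7∈{6}] r8c7 has the single candidate 6 ⇒ r8c7=6.
Step 32. [r5c3∈{6}] r5c3 has the single candidate 6, so r5c3=6.
Step 33. [r5c2∈{9}] only 9 remains possible at r5c2. So r5c2=9.
Step 34. [r1c4∈{5}] only 5 remains possible at r1c4, so r1c4=5.
Step 35. [r5c7∈{8}] r5c7 has the single candidate 8. So r5c7=8.
Step 36. [r4c2∈{5}] nothing but 5 survives at r4c2. So r4c2=5.
Step 37. [r4c6∈{1}] r4c6 has the single candidate 1. So r4c6=1.
Step 38. [r1c7∈{4}] r1c7 is down to just 4 ⇒ r1c7=4.

Answer: 9 8 3 5 1 7 4 2 6 / 6 2 7 9 8 4 5 3 1 / 5 4 1 6 3 2 9 8 7 / 7 5 2 8 6 1 3 4 9 / 1 9 6 3 4 5 8 7 2 / 8 3 4 7 2 9 1 6 5 / 4 6 5 2 9 3 7 1 8 / 2 1 9 4 7 8 6 5 3 / 3 7 8 1 5 6 2 9 4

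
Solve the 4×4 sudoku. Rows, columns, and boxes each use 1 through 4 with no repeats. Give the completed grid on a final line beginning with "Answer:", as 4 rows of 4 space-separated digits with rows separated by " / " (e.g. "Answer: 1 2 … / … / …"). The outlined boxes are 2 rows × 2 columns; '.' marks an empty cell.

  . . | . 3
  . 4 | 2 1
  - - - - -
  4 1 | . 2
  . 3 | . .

Step 1. [r4c1∈{2}] r4c1 is down to just 2. So r4c1=2.
Step 2. [r4c3∈{1,4}] across row 4, 1 lands solely at r4c3, so r4c3=1.
Step 3. [r2c1∈{3}] r2c1 is down to just 3 ⇒ r2c1=3.
Step 4. [r1c3∈{4}] nothing but 4 survives at r1c3 ⇒ r1c3=4.
Step 5. [r3c3∈{3}] only 3 remains possible at r3c3. So r3c3=3.
Step 6. [r1c2∈{2}] r1c2 has the single candidate 2, so r1c2=2.
Step 7. [r1c1∈{1}] only 1 remains possible at r1c1 ⇒ r1c1=1.
Step 8. [r4c4∈{4}] r4c4 has the single candidate 4. So r4c4=4.

Answer: 1 2 4 3 / 3 4 2 1 / 4 1 3 2 / 2 3 1 4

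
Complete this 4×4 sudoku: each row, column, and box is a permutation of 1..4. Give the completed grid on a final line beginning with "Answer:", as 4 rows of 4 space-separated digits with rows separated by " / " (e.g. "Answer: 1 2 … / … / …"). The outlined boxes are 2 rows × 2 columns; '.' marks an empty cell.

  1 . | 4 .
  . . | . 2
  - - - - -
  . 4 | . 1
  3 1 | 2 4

Step 1. [r2c2∈{3}] only 3 remains possible at r2c2 ⇒ r2c2=3.
Step 2. [r2c1∈{4}] only 4 remains possible at r2c1, so r2c1=4.
Step 3. [r1c2∈{2}] r1c2 is down to just 2. So r1c2=2.
Step 4. [r1c4∈{3}] r1c4 is down to just 3, so r1c4=3.
Step 5. [r3c3∈{3}] r3c3's peers cover all but 3. So r3c3=3.
Step 6. [r3c1∈{2}] r3c1's peers cover all but 2. So r3c1=2.
Step 7. [r2c3∈{1}] r2c3 has the single candidate 1, so r2c3=1.

Answer: 1 2 4 3 / 4 3 1 2 / 2 4 3 1 / 3 1 2 4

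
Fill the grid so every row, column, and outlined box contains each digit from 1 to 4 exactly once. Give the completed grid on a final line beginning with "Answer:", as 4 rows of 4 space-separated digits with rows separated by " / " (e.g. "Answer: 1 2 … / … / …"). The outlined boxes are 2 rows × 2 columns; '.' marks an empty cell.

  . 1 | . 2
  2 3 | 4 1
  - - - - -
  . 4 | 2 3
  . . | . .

Step 1. [r4c1∈{1,3}] r4c1 is the only open cell in row 4 admitting 3 ⇒ r4c1=3.
Step 2. [r1c3∈{3}] r1c3's peers cover all but 3 ⇒ r1c3=3.
Step 3. [r4c2∈{2}] only 2 remains possible at r4c2, so r4c2=2.
Step 4. [r4c4∈{4}] r4c4 is down to just 4. So r4c4=4.
Step 5. [r4c3∈{1}] nothing but 1 survives at r4c3 ⇒ r4c3=1.
Step 6. [r3c1∈{1}] r3c1 is down to just 1, so r3c1=1.
Step 7. [r1c1∈{4}] r1c1 is down to just 4 ⇒ r1c1=4.

Answer: 4 1 3 2 / 2 3 4 1 / 1 4 2 3 / 3 2 1 4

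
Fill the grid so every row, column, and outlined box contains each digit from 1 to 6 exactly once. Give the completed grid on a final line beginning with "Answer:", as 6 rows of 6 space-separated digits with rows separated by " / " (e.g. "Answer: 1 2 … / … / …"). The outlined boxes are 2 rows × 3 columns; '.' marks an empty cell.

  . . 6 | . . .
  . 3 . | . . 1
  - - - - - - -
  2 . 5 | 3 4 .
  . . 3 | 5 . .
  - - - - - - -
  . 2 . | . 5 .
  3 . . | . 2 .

Step 1. [r3c2∈{1,6}] 1 has one home in row 3: r3c2. So r3c2=1.
Step 2. [r1c6∈{2,3,4,5}] in col 6, 5 fits only at r1c6 ⇒ r1c6=5.
Step 3. [r1c2∈{4}] r1c2 has the single candidate 4, so r1c2=4.
Step 4. [r4c2∈{6}] nothing but 6 survives at r4c2, so r4c2=6.
Step 5. [r5c1∈{1,4,6}] r5c1 is the only open cell in col 1 admitting 6. So r5c1=6.
Step 6. [r2c4∈{2,4,6}] in row 2, 4 fits only at r2c4 ⇒ r2c4=4.
Step 7. [r6c4∈{1,6}] r6c4 is the only open cell in col 4 admitting 6 ⇒ r6c4=6.
Step 8. [r6c3∈{1,4}] row 6 places 1 nowhere but r6c3, so r6c3=1.
Step 9. [r6c6∈{4}] nothing but 4 survives at r6c6 ⇒ r6c6=4.
Step 10. [r1c1∈{1}] r1c1 is down to just 1, so r1c1=1.
Step 11. [r1c4∈{2}] r1c4 is down to just 2, so r1c4=2.
Step 12. [r4c5∈{1}] r4c5's peers cover all but 1, so r4c5=1.
Step 13. [r3c6∈{6}] r3c6 is down to just 6. So r3c6=6.
Step 14. [r2c1∈{5}] r2c1 has the single candidate 5. So r2c1=5.
Step 15. [r2c5∈{6}] only 6 remains possible at r2c5 ⇒ r2c5=6.
Step 16. [r4c1∈{4}] r4c1 has the single candidate 4 ⇒ r4c1=4.
Step 17. [r5c6∈{3}] r5c6 has the single candidate 3, so r5c6=3.
Step 18. [r6c2∈{5}] r6c2's peers cover all but 5 ⇒ r6c2=5.
Step 19. [r4c6∈{2}] r4c6's peers cover all but 2 ⇒ r4c6=2.
Step 20. [r5c4∈{1}] nothing but 1 survives at r5c4, so r5c4=1.
Step 21. [r5c3∈{4}] only 4 remains possible at r5c3, so r5c3=4.
Step 22. [r2c3∈{2}] nothing but 2 survives at r2c3 ⇒ r2c3=2.
Step 23. [r1c5∈{3}] r1c5 has the single candidate 3, so r1c5=3.

Answer: 1 4 6 2 3 5 / 5 3 2 4 6 1 / 2 1 5 3 4 6 / 4 6 3 5 1 2 / 6 2 4 1 5 3 / 3 5 1 6 2 4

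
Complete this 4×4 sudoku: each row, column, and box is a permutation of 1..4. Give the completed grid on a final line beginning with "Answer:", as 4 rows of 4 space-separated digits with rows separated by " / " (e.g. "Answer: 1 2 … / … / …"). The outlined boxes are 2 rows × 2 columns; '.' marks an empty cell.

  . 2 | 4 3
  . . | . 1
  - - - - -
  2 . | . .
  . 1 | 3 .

Step 1. [r4c1∈{4}] r4c1's peers cover all but 4, so r4c1=4.
Step 2. [r3c2∈{3}] r3c2 has the single candidate 3 ⇒ r3c2=3.
Step 3. [r2c1∈{3}] nothing but 3 survives at r2c1 ⇒ r2c1=3.
Step 4. [r3c4∈{4}] nothing but 4 survives at r3c4 ⇒ r3c4=4.
Step 5. [r1c1∈{1}] r1c1 has the single candidate 1 ⇒ r1c1=1.
Step 6. [r3c3∈{1}] r3c3 is down to just 1 ⇒ r3c3=1.
Step 7. [r4c4∈{2}] r4c4 has the single candidate 2 ⇒ r4c4=2.
Step 8. [r2c2∈{4}] r2c2's peers cover all but 4. So r2c2=4.
Step 9. [r2c3∈{2}] r2c3's peers cover all but 2. So r2c3=2.

Answer: 1 2 4 3 / 3 4 2 1 / 2 3 1 4 / 4 1 3 2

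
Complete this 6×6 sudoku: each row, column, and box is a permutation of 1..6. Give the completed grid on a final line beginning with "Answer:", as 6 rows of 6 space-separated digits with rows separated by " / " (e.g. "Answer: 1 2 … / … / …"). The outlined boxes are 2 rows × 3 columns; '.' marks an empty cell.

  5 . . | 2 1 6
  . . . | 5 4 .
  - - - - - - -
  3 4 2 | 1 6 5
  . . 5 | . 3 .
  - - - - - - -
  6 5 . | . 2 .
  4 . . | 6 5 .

Step 1. [r2c6∈{3}] only 3 remains possible at r2c6, so r2c6=3.
Step 2. [r6c6∈{1}] r6c6 is down to just 1 ⇒ r6c6=1.
Step 3. [r6c3∈{3}] r6c3 is down to just 3. So r6c3=3.
Step 4. [r5c6∈{4}] only 4 remains possible at r5c6. So r5c6=4.
Step 5. [r2c3∈{1,6}] col 3 places 6 nowhere but r2c3 ⇒ r2c3=6.
Step 6. [r2c1∈{1,2}] across col 1, 2 lands solely at r2c1, so r2c1=2.
Step 7. [r4c2∈{1,6}] 6 has one home in row 4: r4c2, so r4c2=6.
Step 8. [r4c4∈{4}] nothing but 4 survives at r4c4, so r4c4=4.
Step 9. [r5c3∈{1}] r5c3 has the single candidate 1, so r5c3=1.
Step 10. [r4c6∈{2}] r4c6 has the single candidate 2 ⇒ r4c6=2.
Step 11. [r5c4∈{3}] only 3 remains possible at r5c4 ⇒ r5c4=3.
Step 12. [r4c1∈{1}] only 1 remains possible at r4c1, so r4c1=1.
Step 13. [r2c2∈{1}] r2c2's peers cover all but 1. So r2c2=1.
Step 14. [r6c2∈{2}] r6c2 has the single candidate 2. So r6c2=2.
Step 15. [r1c3∈{4}] only 4 remains possible at r1c3, so r1c3=4.
Step 16. [r1c2∈{3}] r1c2 has the single candidate 3. So r1c2=3.

Answer: 5 3 4 2 1 6 / 2 1 6 5 4 3 / 3 4 2 1 6 5 / 1 6 5 4 3 2 / 6 5 1 3 2 4 / 4 2 3 6 5 1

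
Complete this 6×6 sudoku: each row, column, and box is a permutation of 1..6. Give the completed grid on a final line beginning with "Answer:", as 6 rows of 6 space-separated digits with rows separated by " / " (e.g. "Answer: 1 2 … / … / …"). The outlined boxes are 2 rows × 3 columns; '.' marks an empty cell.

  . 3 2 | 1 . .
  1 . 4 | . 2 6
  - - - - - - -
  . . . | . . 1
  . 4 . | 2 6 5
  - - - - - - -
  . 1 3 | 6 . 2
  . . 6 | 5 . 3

Step 1. [r5c5∈{4}] r5c5 is down to just 4. So r5c5=4.
Step 2. [r3c2∈{2,5,6}] 6 has one home in col 2: r3c2, so r3c2=6.
Step 3. [r3c1∈{2,3,5}] 2 has one home in row 3: r3c1 ⇒ r3c1=2.
Step 4. [r5c1∈{5}] only 5 remains possible at r5c1 ⇒ r5c1=5.
Step 5. [r2c4∈{3}] r2c4 has the single candidate 3. So r2c4=3.
Step 6. [r3c4∈{4}] r3c4 has the single candidate 4. So r3c4=4.
Step 7. [r1c5∈{5}] r1c5 has the single candidate 5, so r1c5=5.
Step 8. [r3c3∈{5}] r3c3's peers cover all but 5, so r3c3=5.
Step 9. [r4c3∈{1}] nothing but 1 survives at r4c3, so r4c3=1.
Step 10. [r1c1∈{6}] only 6 remains possible at r1c1, so r1c1=6.
Step 11. [r3c5∈{3}] only 3 remains possible at r3c5 ⇒ r3c5=3.
Step 12. [r6c1∈{4}] r6c1's peers cover all but 4. So r6c1=4.
Step 13. [r1c6∈{4}] r1c6 is down to just 4 ⇒ r1c6=4.
Step 14. [r6c2∈{2}] r6c2 is down to just 2 ⇒ r6c2=2.
Step 15. [r2c2∈{5}] nothing but 5 survives at r2c2, so r2c2=5.
Step 16. [r6c5∈{1}] r6c5's peers cover all but 1 ⇒ r6c5=1.
Step 17. [r4c1∈{3}] r4c1 has the single candidate 3, so r4c1=3.

Answer: 6 3 2 1 5 4 / 1 5 4 3 2 6 / 2 6 5 4 3 1 / 3 4 1 2 6 5 / 5 1 3 6 4 2 / 4 2 6 5 1 3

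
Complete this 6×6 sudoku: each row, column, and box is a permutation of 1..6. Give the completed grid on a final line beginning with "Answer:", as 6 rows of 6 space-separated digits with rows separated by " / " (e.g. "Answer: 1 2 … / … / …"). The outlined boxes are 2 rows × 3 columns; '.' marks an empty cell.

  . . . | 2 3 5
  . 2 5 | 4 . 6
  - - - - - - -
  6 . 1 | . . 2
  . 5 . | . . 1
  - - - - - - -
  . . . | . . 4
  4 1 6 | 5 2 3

Step 1. [r2c1∈{1,3}] across row 2, 3 lands solely at r2c1. So r2c1=3.
Step 2. [r3c4∈{3}] r3c4 is down to just 3. So r3c4=3.
Step 3. [r4c3∈{2,3,4}] 3 has one home in row 4: r4c3, so r4c3=3.
Step 4. [r4c4∈{6}] r4c4 has the single candidate 6. So r4c4=6.
Step 5. [r3c2∈{4}] nothing but 4 survives at r3c2 ⇒ r3c2=4.
Step 6. [r2c5∈{1}] r2c5 is down to just 1, so r2c5=1.
Step 7. [r5c1∈{2,5}] r5c1 is the only open cell in row 5 admitting 5. So r5c1=5.
Step 8. [r5c4∈{1}] only 1 remains possible at r5c4, so r5c4=1.
Step 9. [r1c3∈{4}] r1c3 is down to just 4 ⇒ r1c3=4.
Step 10. [r4c1∈{2}] r4c1 is down to just 2, so r4c1=2.
Step 11. [r1c1∈{1}] only 1 remains possible at r1c1, so r1c1=1.
Step 12. [r4c5∈{4}] r4c5 has the single candidate 4 ⇒ r4c5=4.
Step 13. [r5c5∈{6}] only 6 remains possible at r5c5. So r5c5=6.
Step 14. [r5c2∈{3}] r5c2's peers cover all but 3. So r5c2=3.
Step 15. [r1c2∈{6}] r1c2 has the single candidate 6. So r1c2=6.
Step 16. [r3c5∈{5}] r3c5's peers cover all but 5, so r3c5=5.
Step 17. [r5c3∈{2}] only 2 remains possible at r5c3 ⇒ r5c3=2.

Answer: 1 6 4 2 3 5 / 3 2 5 4 1 6 / 6 4 1 3 5 2 / 2 5 3 6 4 1 / 5 3 2 1 6 4 / 4 1 6 5 2 3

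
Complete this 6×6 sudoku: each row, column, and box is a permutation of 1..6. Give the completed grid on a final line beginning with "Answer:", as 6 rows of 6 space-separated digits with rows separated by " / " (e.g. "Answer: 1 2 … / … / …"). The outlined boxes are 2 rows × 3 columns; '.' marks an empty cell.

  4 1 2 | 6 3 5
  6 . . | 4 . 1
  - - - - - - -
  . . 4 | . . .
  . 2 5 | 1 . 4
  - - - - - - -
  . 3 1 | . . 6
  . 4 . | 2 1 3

Step 1. [r5c4∈{5}] r5c4 is down to just 5. So r5c4=5.
Step 2. [r3c5∈{2,5,6}] row 3 places 5 nowhere but r3c5 ⇒ r3c5=5.
Step 3. [r4c1∈{3}] r4c1 has the single candidate 3 ⇒ r4c1=3.
Step 4. [r6c1∈{5}] r6c1 is down to just 5, so r6c1=5.
Step 5. [r2c2∈{5}] only 5 remains possible at r2c2, so r2c2=5.
Step 6. [r3c6∈{2}] nothing but 2 survives at r3c6 ⇒ r3c6=2.
Step 7. [r3c1∈{1}] only 1 remains possible at r3c1 ⇒ r3c1=1.
Step 8. [r2c5∈{2}] r2c5 has the single candidate 2 ⇒ r2c5=2.
Step 9. [r5c1∈{2}] r5c1's peers cover all but 2. So r5c1=2.
Step 10. [r6c3∈{6}] r6c3 is down to just 6 ⇒ r6c3=6.
Step 11. [r2c3∈{3}] only 3 remains possible at r2c3 ⇒ r2c3=3.
Step 12. [r3c2∈{6}] r3c2 is down to just 6. So r3c2=6.
Step 13. [r3c4∈{3}] r3c4's peers cover all but 3. So r3c4=3.
Step 14. [r4c5∈{6}] nothing but 6 survives at r4c5. So r4c5=6.
Step 15. [r5c5∈{4}] nothing but 4 survives at r5c5. So r5c5=4.

Answer: 4 1 2 6 3 5 / 6 5 3 4 2 1 / 1 6 4 3 5 2 / 3 2 5 1 6 4 / 2 3 1 5 4 6 / 5 4 6 2 1 3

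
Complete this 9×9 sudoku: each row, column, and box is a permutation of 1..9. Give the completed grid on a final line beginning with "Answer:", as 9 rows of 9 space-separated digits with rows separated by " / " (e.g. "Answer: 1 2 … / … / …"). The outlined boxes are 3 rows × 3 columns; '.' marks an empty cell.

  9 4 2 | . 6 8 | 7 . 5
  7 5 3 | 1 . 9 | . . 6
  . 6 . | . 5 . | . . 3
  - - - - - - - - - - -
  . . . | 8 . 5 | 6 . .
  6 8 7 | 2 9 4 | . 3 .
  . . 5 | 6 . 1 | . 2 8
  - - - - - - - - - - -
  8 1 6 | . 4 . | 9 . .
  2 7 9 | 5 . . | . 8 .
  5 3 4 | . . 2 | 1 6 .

Step 1. [r6c7∈{4}] r6c7 has the single candidate 4, so r6c7=4.
Step 2. [r9c9∈{7}] r9c9 is down to just 7 ⇒ r9c9=7.
Step 3. [r4c3∈{1}] r4c3 has the single candidate 1. So r4c3=1.
Step 4. [r3c8∈{1,4,9}] r3c8 is the only open cell in row 3 admitting 9. So r3c8=9.
Step 5. [r2c7∈{2,8}] r2c7 is the only open cell in row 2 admitting 8 ⇒ r2c7=8.
Step 6. [r6c1∈{3}] only 3 remains possible at r6c1 ⇒ r6c1=3.
Step 7. [r4c5∈{3,7}] row 4 places 3 nowhere but r4c5 ⇒ r4c5=3.
Step 8. [r3c6∈{7}] r3c6 is down to just 7 ⇒ r3c6=7.
Step 9. [r7c6∈{3}] r7c6's peers cover all but 3. So r7c6=3.
Step 10. [r4c2∈{2,9}] row 4 places 2 nowhere but r4c2 ⇒ r4c2=2.
Step 11. [r3c3∈{8}] r3c3 has the single candidate 8 ⇒ r3c3=8.
Step 12. [r1c8∈{1}] r1c8 is down to just 1 ⇒ r1c8=1.
Step 13. [r5c7∈{5}] nothing but 5 survives at r5c7 ⇒ r5c7=5.
Step 14. [r2c8∈{4}] r2c8 has the single candidate 4, so r2c8=4.
Step 15. [r3c4∈{4}] only 4 remains possible at r3c4. So r3c4=4.
Step 16. [r4c9∈{9}] nothing but 9 survives at r4c9 ⇒ r4c9=9.
Step 17. [r5c9∈{1}] r5c9 has the single candidate 1, so r5c9=1.
Step 18. [r9c5∈{8}] r9c5's peers cover all but 8. So r9c5=8.
Step 19. [r1c4∈{3}] nothing but 3 survives at r1c4 ⇒ r1c4=3.
Step 20. [r7c4∈{7}] r7c4 is down to just 7, so r7c4=7.
Step 21. [r3c7∈{2}] r3c7's peers cover all but 2 ⇒ r3c7=2.
Step 22. [r7c9∈{2}] only 2 remains possible at r7c9 ⇒ r7c9=2.
Step 23. [r8c9∈{4}] r8c9's peers cover all but 4 ⇒ r8c9=4.
Step 24. [r3c1∈{1}] nothing but 1 survives at r3c1. So r3c1=1.
Step 25. [r8c6∈{6}] nothing but 6 survives at r8c6. So r8c6=6.
Step 26. [r2c5∈{2}] r2c5's peers cover all but 2, so r2c5=2.
Step 27. [r4c1∈{4}] nothing but 4 survives at r4c1. So r4c1=4.
Step 28. [r9c4∈{9}] nothing but 9 survives at r9c4 ⇒ r9c4=9.
Step 29. [r8c5∈{1}] r8c5 is down to just 1, so r8c5=1.
Step 30. [r7c8∈{5}] only 5 remains possible at r7c8 ⇒ r7c8=5.
Step 31. [r6c5∈{7}] r6c5 has the single candidate 7. So r6c5=7.
Step 32. [r6c2∈{9}] nothing but 9 survives at r6c2, so r6c2=9.
Step 33. [r8c7∈{3}] nothing but 3 survives at r8c7. So r8c7=3.
Step 34. [r4c8∈{7}] nothing but 7 survives at r4c8. So r4c8=7.

Answer: 9 4 2 3 6 8 7 1 5 / 7 5 3 1 2 9 8 4 6 / 1 6 8 4 5 7 2 9 3 / 4 2 1 8 3 5 6 7 9 / 6 8 7 2 9 4 5 3 1 / 3 9 5 6 7 1 4 2 8 / 8 1 6 7 4 3 9 5 2 / 2 7 9 5 1 6 3 8 4 / 5 3 4 9 8 2 1 6 7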